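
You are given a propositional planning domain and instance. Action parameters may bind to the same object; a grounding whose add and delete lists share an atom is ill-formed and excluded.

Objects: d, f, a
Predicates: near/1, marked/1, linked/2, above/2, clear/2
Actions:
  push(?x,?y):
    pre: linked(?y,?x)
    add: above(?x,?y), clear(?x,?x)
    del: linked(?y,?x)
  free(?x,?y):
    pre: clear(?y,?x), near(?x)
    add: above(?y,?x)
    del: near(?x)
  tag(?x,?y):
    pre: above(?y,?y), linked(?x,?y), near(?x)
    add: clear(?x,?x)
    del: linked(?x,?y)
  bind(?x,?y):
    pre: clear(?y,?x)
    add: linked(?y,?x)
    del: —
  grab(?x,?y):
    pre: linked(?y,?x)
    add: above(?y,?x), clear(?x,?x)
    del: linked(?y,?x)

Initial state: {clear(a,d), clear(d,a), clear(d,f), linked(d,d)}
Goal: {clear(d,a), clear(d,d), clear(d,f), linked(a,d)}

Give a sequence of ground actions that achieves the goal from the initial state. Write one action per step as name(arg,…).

1. push(d,d)  →  {above(d,d), clear(a,d), clear(d,a), clear(d,d), clear(d,f)}
2. bind(d,a)  →  {above(d,d), clear(a,d), clear(d,a), clear(d,d), clear(d,f), linked(a,d)}

push(d,d); bind(d,a)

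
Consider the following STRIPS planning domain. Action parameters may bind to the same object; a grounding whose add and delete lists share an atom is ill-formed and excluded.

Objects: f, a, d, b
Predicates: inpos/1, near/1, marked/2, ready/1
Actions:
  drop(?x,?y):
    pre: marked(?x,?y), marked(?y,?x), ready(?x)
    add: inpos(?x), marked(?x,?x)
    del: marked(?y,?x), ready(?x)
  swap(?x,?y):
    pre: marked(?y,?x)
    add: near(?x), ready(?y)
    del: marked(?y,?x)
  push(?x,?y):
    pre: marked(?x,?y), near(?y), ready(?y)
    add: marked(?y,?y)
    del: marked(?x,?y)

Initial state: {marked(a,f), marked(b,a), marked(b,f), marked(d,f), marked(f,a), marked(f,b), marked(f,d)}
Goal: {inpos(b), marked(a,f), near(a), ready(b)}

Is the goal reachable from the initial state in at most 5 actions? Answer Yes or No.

1. swap(a,b)  →  {marked(a,f), marked(b,f), marked(d,f), marked(f,a), marked(f,b), marked(f,d), near(a), ready(b)}
2. drop(b,f)  →  {inpos(b), marked(a,f), marked(b,b), marked(b,f), marked(d,f), marked(f,a), marked(f,d), near(a)}
3. swap(f,b)  →  {inpos(b), marked(a,f), marked(b,b), marked(d,f), marked(f,a), marked(f,d), near(a), near(f), ready(b)}
optimal plan length = 3; 3 ≤ 5

Yes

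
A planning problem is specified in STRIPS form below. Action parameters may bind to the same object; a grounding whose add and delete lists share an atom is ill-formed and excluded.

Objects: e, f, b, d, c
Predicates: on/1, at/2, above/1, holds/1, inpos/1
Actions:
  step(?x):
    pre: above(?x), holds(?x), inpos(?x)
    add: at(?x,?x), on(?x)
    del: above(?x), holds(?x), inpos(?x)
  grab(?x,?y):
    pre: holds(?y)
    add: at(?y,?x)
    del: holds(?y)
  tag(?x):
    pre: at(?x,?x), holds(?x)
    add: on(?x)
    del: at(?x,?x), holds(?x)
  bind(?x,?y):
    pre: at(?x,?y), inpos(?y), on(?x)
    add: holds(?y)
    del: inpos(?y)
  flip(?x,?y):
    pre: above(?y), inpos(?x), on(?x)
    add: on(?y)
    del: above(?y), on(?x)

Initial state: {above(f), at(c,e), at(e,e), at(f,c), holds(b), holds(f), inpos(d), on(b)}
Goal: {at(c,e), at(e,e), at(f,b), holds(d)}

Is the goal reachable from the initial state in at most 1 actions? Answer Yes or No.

No

1. grab(b,f)  →  {above(f), at(c,e), at(e,e), at(f,b), at(f,c), holds(b), inpos(d), on(b)}
2. grab(d,b)  →  {above(f), at(b,d), at(c,e), at(e,e), at(f,b), at(f,c), inpos(d), on(b)}
3. bind(b,d)  →  {above(f), at(b,d), at(c,e), at(e,e), at(f,b), at(f,c), holds(d), on(b)}
optimal plan length = 3; 3 > 1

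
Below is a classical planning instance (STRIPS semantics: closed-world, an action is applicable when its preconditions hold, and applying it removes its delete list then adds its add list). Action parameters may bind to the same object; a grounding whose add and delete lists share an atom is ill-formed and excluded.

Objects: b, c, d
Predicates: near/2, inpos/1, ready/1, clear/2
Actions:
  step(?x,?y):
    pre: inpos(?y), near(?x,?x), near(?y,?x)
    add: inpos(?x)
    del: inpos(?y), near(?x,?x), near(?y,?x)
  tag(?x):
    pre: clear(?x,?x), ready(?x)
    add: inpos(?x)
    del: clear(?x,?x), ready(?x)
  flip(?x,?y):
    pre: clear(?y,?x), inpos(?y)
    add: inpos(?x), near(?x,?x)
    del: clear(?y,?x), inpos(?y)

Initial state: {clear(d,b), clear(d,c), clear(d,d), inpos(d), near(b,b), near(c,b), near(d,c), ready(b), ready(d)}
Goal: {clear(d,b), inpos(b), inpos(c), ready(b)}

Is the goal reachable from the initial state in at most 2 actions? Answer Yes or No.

No

1. flip(c,d)  →  {clear(d,b), clear(d,d), inpos(c), near(b,b), near(c,b), near(c,c), near(d,c), ready(b), ready(d)}
2. step(b,c)  →  {clear(d,b), clear(d,d), inpos(b), near(c,c), near(d,c), ready(b), ready(d)}
3. tag(d)  →  {clear(d,b), inpos(b), inpos(d), near(c,c), near(d,c), ready(b)}
4. step(c,d)  →  {clear(d,b), inpos(b), inpos(c), ready(b)}
optimal plan length = 4; 4 > 2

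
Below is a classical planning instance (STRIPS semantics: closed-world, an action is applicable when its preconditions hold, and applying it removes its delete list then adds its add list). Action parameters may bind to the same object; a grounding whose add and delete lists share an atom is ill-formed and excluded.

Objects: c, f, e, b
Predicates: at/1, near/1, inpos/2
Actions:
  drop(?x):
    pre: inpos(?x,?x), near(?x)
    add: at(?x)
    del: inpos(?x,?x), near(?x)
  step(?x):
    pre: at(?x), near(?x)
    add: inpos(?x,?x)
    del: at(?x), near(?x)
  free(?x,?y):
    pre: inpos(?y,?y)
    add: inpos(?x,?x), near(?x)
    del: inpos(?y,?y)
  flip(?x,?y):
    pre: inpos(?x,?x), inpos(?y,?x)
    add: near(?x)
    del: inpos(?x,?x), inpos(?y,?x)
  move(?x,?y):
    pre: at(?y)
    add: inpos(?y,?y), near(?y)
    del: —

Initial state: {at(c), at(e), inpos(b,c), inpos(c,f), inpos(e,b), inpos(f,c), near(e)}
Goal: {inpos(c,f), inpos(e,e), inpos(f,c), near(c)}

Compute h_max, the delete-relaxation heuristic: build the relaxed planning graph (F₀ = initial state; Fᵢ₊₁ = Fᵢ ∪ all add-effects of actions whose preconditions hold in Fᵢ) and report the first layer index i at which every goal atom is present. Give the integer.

1

F0 = init (7 atoms)
F1 = F0 ∪ {inpos(c,c), inpos(e,e), near(c)}  (10 atoms)
goal ⊆ F1  ⇒  h_max = 1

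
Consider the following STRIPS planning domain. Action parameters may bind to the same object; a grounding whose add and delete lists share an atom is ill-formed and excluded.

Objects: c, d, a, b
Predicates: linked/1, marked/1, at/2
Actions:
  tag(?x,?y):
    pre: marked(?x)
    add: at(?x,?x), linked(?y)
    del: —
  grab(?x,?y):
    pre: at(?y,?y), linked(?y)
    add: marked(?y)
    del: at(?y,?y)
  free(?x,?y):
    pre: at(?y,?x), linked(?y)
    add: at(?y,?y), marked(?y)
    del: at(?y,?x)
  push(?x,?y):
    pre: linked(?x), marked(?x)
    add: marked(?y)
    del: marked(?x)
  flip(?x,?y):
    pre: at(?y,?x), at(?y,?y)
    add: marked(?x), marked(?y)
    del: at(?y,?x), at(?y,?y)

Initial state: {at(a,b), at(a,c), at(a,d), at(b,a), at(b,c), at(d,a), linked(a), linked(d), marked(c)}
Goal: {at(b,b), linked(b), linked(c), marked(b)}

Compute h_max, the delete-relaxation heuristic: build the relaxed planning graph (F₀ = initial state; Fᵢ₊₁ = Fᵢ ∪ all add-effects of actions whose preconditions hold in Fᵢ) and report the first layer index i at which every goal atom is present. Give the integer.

F0 = init (9 atoms)
F1 = F0 ∪ {at(a,a), at(c,c), at(d,d), linked(b), linked(c), marked(a), marked(d)}  (16 atoms)
F2 = F1 ∪ {at(b,b), marked(b)}  (18 atoms)
goal ⊆ F2  ⇒  h_max = 2

2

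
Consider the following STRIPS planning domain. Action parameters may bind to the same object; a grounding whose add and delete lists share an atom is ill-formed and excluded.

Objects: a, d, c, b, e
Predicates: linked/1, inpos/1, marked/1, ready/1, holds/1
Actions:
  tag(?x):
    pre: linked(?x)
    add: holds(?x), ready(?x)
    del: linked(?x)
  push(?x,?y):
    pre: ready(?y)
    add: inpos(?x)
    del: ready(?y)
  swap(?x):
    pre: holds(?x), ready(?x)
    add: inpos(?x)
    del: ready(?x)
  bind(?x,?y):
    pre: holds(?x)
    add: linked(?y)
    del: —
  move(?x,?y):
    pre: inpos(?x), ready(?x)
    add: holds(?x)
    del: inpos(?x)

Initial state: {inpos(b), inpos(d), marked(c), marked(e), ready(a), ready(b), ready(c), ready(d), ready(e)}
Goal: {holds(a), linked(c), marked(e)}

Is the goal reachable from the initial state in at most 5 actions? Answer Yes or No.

1. push(a,d)  →  {inpos(a), inpos(b), inpos(d), marked(c), marked(e), ready(a), ready(b), ready(c), ready(e)}
2. move(a,a)  →  {holds(a), inpos(b), inpos(d), marked(c), marked(e), ready(a), ready(b), ready(c), ready(e)}
3. bind(a,c)  →  {holds(a), inpos(b), inpos(d), linked(c), marked(c), marked(e), ready(a), ready(b), ready(c), ready(e)}
optimal plan length = 3; 3 ≤ 5

Yes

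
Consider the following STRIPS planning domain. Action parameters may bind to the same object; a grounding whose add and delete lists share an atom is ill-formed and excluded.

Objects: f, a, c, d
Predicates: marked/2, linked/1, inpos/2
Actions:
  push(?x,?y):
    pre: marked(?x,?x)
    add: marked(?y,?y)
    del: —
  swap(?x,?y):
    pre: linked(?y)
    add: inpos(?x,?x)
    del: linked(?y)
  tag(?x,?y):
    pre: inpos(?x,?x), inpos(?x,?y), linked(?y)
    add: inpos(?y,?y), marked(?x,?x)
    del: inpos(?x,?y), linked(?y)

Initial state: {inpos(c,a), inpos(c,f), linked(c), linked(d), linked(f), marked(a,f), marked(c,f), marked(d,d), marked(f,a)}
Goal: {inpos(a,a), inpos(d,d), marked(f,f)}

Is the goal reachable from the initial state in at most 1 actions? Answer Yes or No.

1. push(d,f)  →  {inpos(c,a), inpos(c,f), linked(c), linked(d), linked(f), marked(a,f), marked(c,f), marked(d,d), marked(f,a), marked(f,f)}
2. swap(a,f)  →  {inpos(a,a), inpos(c,a), inpos(c,f), linked(c), linked(d), marked(a,f), marked(c,f), marked(d,d), marked(f,a), marked(f,f)}
3. swap(d,c)  →  {inpos(a,a), inpos(c,a), inpos(c,f), inpos(d,d), linked(d), marked(a,f), marked(c,f), marked(d,d), marked(f,a), marked(f,f)}
optimal plan length = 3; 3 > 1

No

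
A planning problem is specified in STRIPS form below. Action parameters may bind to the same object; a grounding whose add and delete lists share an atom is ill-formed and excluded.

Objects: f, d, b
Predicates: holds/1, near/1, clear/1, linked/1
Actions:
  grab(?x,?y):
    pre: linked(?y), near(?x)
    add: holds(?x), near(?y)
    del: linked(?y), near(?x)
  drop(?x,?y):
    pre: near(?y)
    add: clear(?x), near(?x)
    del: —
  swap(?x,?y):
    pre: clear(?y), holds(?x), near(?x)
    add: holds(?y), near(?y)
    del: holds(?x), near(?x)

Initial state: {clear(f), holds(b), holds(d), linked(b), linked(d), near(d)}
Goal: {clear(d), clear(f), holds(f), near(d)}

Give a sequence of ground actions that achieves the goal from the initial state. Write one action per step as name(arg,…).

swap(d,f); drop(d,f)

1. swap(d,f)  →  {clear(f), holds(b), holds(f), linked(b), linked(d), near(f)}
2. drop(d,f)  →  {clear(d), clear(f), holds(b), holds(f), linked(b), linked(d), near(d), near(f)}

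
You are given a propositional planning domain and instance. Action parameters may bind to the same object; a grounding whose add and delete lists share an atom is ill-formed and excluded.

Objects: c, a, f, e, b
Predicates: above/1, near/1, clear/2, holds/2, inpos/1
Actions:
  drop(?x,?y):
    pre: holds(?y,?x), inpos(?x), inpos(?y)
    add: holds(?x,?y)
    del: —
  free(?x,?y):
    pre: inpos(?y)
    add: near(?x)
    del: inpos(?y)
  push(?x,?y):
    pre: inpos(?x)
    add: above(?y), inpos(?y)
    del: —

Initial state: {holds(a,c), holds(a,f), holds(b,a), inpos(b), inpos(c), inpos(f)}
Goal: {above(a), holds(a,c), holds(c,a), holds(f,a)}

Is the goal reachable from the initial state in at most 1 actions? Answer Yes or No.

1. push(c,a)  →  {above(a), holds(a,c), holds(a,f), holds(b,a), inpos(a), inpos(b), inpos(c), inpos(f)}
2. drop(c,a)  →  {above(a), holds(a,c), holds(a,f), holds(b,a), holds(c,a), inpos(a), inpos(b), inpos(c), inpos(f)}
3. drop(f,a)  →  {above(a), holds(a,c), holds(a,f), holds(b,a), holds(c,a), holds(f,a), inpos(a), inpos(b), inpos(c), inpos(f)}
optimal plan length = 3; 3 > 1

No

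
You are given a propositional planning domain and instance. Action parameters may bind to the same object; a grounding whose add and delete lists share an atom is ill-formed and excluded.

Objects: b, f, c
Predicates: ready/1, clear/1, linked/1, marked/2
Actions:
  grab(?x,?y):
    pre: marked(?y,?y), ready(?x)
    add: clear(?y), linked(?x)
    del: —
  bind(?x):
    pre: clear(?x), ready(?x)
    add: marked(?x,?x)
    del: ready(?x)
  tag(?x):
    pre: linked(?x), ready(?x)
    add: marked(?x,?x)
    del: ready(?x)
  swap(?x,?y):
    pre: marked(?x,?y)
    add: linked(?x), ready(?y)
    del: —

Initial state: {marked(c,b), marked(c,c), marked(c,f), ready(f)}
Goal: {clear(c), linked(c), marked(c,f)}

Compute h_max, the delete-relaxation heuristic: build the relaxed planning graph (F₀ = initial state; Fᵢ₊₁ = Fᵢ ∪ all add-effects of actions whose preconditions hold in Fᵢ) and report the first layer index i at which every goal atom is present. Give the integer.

1

F0 = init (4 atoms)
F1 = F0 ∪ {clear(c), linked(c), linked(f), ready(b), ready(c)}  (9 atoms)
goal ⊆ F1  ⇒  h_max = 1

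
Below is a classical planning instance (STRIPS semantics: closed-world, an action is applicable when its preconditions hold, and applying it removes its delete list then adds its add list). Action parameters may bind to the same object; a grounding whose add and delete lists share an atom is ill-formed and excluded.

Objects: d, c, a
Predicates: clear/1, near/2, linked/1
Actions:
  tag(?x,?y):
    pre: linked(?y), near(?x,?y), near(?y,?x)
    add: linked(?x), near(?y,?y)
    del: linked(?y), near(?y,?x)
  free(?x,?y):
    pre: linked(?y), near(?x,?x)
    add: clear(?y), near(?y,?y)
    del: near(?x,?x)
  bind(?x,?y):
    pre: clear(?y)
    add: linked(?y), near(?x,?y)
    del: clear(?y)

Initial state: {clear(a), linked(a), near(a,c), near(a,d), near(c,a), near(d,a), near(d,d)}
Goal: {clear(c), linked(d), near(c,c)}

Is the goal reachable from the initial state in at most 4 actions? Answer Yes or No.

1. tag(d,a)  →  {clear(a), linked(d), near(a,a), near(a,c), near(c,a), near(d,a), near(d,d)}
2. bind(d,a)  →  {linked(a), linked(d), near(a,a), near(a,c), near(c,a), near(d,a), near(d,d)}
3. tag(c,a)  →  {linked(c), linked(d), near(a,a), near(c,a), near(d,a), near(d,d)}
4. free(d,c)  →  {clear(c), linked(c), linked(d), near(a,a), near(c,a), near(c,c), near(d,a)}
optimal plan length = 4; 4 ≤ 4

Yes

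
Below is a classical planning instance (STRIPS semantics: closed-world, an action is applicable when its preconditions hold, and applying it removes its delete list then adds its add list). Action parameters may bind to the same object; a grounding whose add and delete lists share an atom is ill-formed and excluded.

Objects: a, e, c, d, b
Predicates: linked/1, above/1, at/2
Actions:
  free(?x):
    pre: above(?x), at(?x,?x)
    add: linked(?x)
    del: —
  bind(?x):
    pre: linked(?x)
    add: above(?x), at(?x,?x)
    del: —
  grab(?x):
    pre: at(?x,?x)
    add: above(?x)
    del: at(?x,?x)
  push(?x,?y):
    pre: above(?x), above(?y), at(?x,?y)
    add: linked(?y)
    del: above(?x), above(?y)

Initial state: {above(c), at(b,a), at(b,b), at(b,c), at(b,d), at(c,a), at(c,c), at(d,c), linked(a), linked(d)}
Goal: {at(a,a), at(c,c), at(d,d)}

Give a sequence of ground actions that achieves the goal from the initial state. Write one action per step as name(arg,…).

1. bind(a)  →  {above(a), above(c), at(a,a), at(b,a), at(b,b), at(b,c), at(b,d), at(c,a), at(c,c), at(d,c), linked(a), linked(d)}
2. bind(d)  →  {above(a), above(c), above(d), at(a,a), at(b,a), at(b,b), at(b,c), at(b,d), at(c,a), at(c,c), at(d,c), at(d,d), linked(a), linked(d)}

bind(a); bind(d)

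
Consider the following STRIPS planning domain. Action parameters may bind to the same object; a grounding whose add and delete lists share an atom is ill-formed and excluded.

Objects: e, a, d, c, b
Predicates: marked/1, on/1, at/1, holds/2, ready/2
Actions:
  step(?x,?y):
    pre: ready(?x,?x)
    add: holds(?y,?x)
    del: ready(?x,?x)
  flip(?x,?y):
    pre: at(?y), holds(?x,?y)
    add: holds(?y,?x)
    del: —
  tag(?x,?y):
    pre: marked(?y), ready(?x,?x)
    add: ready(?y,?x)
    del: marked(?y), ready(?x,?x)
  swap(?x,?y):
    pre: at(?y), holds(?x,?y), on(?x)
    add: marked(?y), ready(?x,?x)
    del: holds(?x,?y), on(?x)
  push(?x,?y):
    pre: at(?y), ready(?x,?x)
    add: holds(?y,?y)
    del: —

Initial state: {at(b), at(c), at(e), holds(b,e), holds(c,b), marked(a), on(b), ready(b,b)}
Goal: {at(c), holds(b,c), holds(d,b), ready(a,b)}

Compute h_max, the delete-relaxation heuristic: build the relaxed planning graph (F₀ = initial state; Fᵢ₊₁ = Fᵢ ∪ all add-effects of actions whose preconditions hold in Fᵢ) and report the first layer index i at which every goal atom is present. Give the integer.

F0 = init (8 atoms)
F1 = F0 ∪ {holds(a,b), holds(b,b), holds(b,c), holds(c,c), holds(d,b), holds(e,b), holds(e,e), marked(e), ready(a,b)}  (17 atoms)
goal ⊆ F1  ⇒  h_max = 1

1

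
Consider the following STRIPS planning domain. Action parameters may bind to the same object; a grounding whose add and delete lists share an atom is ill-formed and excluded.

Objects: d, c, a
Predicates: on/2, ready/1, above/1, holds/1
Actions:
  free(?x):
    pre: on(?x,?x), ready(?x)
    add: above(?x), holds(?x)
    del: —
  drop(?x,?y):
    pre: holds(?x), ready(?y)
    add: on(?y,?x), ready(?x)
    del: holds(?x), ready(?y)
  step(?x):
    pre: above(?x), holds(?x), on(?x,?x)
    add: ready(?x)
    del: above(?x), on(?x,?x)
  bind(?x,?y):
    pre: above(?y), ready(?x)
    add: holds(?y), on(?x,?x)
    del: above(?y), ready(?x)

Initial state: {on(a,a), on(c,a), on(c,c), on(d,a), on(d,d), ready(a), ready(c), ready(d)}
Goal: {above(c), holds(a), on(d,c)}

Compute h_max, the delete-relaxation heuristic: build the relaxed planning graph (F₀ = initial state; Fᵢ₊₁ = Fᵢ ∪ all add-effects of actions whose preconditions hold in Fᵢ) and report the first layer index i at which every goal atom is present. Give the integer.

F0 = init (8 atoms)
F1 = F0 ∪ {above(a), above(c), above(d), holds(a), holds(c), holds(d)}  (14 atoms)
F2 = F1 ∪ {on(a,c), on(a,d), on(c,d), on(d,c)}  (18 atoms)
goal ⊆ F2  ⇒  h_max = 2

2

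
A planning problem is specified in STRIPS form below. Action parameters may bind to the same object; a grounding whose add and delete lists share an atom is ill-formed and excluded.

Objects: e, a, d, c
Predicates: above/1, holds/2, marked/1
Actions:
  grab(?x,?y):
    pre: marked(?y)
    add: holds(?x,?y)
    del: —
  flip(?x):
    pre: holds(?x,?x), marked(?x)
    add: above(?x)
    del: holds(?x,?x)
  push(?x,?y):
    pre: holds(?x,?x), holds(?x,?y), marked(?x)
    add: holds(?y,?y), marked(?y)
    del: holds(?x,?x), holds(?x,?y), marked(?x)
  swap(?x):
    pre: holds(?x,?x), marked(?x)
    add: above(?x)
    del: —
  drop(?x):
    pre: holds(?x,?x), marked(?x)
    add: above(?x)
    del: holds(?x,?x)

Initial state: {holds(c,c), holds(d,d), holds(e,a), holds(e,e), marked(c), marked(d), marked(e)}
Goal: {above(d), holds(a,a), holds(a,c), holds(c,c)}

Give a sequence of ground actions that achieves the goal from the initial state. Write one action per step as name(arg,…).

grab(a,c); flip(d); push(e,a)

1. grab(a,c)  →  {holds(a,c), holds(c,c), holds(d,d), holds(e,a), holds(e,e), marked(c), marked(d), marked(e)}
2. flip(d)  →  {above(d), holds(a,c), holds(c,c), holds(e,a), holds(e,e), marked(c), marked(d), marked(e)}
3. push(e,a)  →  {above(d), holds(a,a), holds(a,c), holds(c,c), marked(a), marked(c), marked(d)}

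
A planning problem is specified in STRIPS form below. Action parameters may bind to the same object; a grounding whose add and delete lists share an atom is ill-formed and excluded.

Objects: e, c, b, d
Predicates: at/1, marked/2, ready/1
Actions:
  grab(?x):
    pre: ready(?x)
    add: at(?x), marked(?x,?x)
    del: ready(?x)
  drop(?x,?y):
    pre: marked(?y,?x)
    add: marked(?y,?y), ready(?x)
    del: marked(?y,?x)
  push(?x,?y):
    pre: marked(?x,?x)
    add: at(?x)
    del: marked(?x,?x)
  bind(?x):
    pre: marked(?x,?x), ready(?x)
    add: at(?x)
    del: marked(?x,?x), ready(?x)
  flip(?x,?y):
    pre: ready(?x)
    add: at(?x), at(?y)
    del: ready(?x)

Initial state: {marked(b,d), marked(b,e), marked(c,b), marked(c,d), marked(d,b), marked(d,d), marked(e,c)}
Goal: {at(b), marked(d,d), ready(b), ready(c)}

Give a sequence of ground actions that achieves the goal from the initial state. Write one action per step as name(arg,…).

drop(e,b); drop(c,e); drop(b,c); push(b,e)

1. drop(e,b)  →  {marked(b,b), marked(b,d), marked(c,b), marked(c,d), marked(d,b), marked(d,d), marked(e,c), ready(e)}
2. drop(c,e)  →  {marked(b,b), marked(b,d), marked(c,b), marked(c,d), marked(d,b), marked(d,d), marked(e,e), ready(c), ready(e)}
3. drop(b,c)  →  {marked(b,b), marked(b,d), marked(c,c), marked(c,d), marked(d,b), marked(d,d), marked(e,e), ready(b), ready(c), ready(e)}
4. push(b,e)  →  {at(b), marked(b,d), marked(c,c), marked(c,d), marked(d,b), marked(d,d), marked(e,e), ready(b), ready(c), ready(e)}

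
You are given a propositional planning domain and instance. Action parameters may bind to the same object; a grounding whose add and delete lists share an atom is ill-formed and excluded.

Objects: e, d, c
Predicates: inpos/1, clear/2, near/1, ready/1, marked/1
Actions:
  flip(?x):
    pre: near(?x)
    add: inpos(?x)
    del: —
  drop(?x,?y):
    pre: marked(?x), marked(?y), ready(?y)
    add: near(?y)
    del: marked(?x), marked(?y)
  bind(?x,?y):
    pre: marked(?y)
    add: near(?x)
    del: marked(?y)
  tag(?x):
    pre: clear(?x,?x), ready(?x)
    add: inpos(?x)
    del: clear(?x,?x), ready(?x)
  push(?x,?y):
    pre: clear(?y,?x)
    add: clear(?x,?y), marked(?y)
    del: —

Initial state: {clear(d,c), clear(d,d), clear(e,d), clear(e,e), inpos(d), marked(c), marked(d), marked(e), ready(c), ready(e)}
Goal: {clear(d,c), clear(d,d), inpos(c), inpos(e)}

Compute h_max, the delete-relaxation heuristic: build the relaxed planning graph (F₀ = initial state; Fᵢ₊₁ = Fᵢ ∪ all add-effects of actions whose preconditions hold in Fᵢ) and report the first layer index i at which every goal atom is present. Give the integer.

F0 = init (10 atoms)
F1 = F0 ∪ {clear(c,d), clear(d,e), inpos(e), near(c), near(d), near(e)}  (16 atoms)
F2 = F1 ∪ {inpos(c)}  (17 atoms)
goal ⊆ F2  ⇒  h_max = 2

2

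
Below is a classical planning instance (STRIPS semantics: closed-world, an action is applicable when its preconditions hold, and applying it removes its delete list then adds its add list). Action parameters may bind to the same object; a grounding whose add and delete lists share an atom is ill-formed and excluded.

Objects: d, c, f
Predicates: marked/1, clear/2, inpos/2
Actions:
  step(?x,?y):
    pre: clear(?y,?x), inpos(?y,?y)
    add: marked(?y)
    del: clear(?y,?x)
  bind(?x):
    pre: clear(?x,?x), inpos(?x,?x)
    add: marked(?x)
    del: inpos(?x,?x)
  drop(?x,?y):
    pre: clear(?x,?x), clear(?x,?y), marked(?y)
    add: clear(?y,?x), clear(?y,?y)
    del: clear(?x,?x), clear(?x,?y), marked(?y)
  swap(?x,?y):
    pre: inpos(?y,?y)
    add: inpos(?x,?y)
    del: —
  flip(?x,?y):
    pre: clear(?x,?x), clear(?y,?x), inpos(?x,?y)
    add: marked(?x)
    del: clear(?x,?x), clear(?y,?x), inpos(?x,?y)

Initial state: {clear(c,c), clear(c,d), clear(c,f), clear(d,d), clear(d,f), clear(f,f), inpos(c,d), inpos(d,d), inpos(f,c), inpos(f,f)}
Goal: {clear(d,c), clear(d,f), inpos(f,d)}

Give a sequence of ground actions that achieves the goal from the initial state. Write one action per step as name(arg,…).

1. step(d,d)  →  {clear(c,c), clear(c,d), clear(c,f), clear(d,f), clear(f,f), inpos(c,d), inpos(d,d), inpos(f,c), inpos(f,f), marked(d)}
2. drop(c,d)  →  {clear(c,f), clear(d,c), clear(d,d), clear(d,f), clear(f,f), inpos(c,d), inpos(d,d), inpos(f,c), inpos(f,f)}
3. swap(f,d)  →  {clear(c,f), clear(d,c), clear(d,d), clear(d,f), clear(f,f), inpos(c,d), inpos(d,d), inpos(f,c), inpos(f,d), inpos(f,f)}

step(d,d); drop(c,d); swap(f,d)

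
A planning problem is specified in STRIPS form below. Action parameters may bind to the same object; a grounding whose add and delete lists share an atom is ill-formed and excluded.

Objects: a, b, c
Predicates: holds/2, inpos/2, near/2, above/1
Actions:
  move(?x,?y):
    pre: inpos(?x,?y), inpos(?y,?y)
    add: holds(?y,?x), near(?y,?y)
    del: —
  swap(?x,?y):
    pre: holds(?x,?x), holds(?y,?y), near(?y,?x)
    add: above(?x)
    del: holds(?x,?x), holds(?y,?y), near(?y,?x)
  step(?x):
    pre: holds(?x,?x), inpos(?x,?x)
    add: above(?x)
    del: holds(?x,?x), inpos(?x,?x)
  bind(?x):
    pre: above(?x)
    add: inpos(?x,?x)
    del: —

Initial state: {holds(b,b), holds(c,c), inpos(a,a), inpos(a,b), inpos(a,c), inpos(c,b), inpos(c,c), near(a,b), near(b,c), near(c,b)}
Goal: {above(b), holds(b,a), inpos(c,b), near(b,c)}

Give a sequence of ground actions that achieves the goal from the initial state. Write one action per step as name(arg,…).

swap(b,c); bind(b); move(a,b)

1. swap(b,c)  →  {above(b), inpos(a,a), inpos(a,b), inpos(a,c), inpos(c,b), inpos(c,c), near(a,b), near(b,c)}
2. bind(b)  →  {above(b), inpos(a,a), inpos(a,b), inpos(a,c), inpos(b,b), inpos(c,b), inpos(c,c), near(a,b), near(b,c)}
3. move(a,b)  →  {above(b), holds(b,a), inpos(a,a), inpos(a,b), inpos(a,c), inpos(b,b), inpos(c,b), inpos(c,c), near(a,b), near(b,b), near(b,c)}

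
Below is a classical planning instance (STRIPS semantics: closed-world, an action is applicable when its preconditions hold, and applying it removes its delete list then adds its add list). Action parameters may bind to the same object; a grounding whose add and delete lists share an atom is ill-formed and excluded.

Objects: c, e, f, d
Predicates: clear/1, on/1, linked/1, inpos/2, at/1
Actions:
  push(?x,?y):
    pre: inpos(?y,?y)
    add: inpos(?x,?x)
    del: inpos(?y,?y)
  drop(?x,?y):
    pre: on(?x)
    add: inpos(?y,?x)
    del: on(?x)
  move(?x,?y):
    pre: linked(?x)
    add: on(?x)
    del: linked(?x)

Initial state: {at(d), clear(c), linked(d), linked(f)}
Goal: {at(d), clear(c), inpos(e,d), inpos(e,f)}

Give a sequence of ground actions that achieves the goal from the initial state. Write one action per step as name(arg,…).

1. move(f,c)  →  {at(d), clear(c), linked(d), on(f)}
2. drop(f,e)  →  {at(d), clear(c), inpos(e,f), linked(d)}
3. move(d,c)  →  {at(d), clear(c), inpos(e,f), on(d)}
4. drop(d,e)  →  {at(d), clear(c), inpos(e,d), inpos(e,f)}

move(f,c); drop(f,e); move(d,c); drop(d,e)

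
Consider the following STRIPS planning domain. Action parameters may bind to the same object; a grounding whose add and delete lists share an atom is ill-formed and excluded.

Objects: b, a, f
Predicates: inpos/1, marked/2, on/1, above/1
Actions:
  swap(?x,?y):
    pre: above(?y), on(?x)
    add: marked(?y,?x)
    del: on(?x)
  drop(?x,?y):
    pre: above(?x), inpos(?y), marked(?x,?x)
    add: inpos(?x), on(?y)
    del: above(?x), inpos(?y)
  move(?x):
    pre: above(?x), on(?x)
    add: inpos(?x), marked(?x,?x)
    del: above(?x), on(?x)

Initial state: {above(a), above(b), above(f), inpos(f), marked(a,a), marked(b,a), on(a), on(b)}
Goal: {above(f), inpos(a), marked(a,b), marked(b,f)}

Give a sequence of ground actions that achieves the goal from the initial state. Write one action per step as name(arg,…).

swap(b,a); drop(a,f); swap(f,b)

1. swap(b,a)  →  {above(a), above(b), above(f), inpos(f), marked(a,a), marked(a,b), marked(b,a), on(a)}
2. drop(a,f)  →  {above(b), above(f), inpos(a), marked(a,a), marked(a,b), marked(b,a), on(a), on(f)}
3. swap(f,b)  →  {above(b), above(f), inpos(a), marked(a,a), marked(a,b), marked(b,a), marked(b,f), on(a)}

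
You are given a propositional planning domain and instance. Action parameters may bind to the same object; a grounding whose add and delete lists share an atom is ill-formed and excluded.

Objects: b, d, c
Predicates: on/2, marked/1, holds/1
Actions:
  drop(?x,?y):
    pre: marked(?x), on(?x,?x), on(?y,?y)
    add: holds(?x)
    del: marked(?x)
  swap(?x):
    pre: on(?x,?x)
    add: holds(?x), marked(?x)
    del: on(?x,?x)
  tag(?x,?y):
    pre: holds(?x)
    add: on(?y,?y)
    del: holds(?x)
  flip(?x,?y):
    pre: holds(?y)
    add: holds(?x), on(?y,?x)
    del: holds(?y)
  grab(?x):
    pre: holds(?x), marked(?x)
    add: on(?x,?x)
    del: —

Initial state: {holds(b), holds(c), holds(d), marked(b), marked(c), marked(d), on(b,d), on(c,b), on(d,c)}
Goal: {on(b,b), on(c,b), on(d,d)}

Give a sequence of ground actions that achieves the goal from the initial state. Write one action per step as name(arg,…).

1. tag(b,b)  →  {holds(c), holds(d), marked(b), marked(c), marked(d), on(b,b), on(b,d), on(c,b), on(d,c)}
2. tag(d,d)  →  {holds(c), marked(b), marked(c), marked(d), on(b,b), on(b,d), on(c,b), on(d,c), on(d,d)}

tag(b,b); tag(d,d)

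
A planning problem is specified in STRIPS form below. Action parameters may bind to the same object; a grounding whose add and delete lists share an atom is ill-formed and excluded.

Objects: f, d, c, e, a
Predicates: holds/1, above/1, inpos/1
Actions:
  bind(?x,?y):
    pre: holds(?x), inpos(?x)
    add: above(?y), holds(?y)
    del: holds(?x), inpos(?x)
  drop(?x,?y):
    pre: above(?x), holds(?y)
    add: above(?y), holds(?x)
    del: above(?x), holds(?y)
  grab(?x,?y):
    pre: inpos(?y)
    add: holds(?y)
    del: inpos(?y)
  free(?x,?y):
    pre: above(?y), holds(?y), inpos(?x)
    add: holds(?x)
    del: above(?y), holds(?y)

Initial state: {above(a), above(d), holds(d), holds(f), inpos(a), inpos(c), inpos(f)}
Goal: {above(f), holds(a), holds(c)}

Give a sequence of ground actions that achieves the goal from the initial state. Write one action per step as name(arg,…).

1. drop(a,f)  →  {above(d), above(f), holds(a), holds(d), inpos(a), inpos(c), inpos(f)}
2. grab(f,c)  →  {above(d), above(f), holds(a), holds(c), holds(d), inpos(a), inpos(f)}

drop(a,f); grab(f,c)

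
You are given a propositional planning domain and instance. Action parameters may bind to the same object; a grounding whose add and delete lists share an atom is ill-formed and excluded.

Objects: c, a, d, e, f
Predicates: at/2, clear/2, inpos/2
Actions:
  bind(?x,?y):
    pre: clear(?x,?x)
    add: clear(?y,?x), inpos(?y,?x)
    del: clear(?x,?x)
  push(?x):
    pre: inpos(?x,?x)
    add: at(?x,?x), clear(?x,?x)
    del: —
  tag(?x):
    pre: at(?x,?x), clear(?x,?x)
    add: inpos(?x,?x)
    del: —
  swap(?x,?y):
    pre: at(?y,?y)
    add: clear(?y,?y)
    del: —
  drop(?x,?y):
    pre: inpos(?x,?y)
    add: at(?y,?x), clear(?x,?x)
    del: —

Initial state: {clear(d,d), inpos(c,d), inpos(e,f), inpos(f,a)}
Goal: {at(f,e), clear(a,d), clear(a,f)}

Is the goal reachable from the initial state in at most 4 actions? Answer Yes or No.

Yes

1. bind(d,a)  →  {clear(a,d), inpos(a,d), inpos(c,d), inpos(e,f), inpos(f,a)}
2. drop(e,f)  →  {at(f,e), clear(a,d), clear(e,e), inpos(a,d), inpos(c,d), inpos(e,f), inpos(f,a)}
3. drop(f,a)  →  {at(a,f), at(f,e), clear(a,d), clear(e,e), clear(f,f), inpos(a,d), inpos(c,d), inpos(e,f), inpos(f,a)}
4. bind(f,a)  →  {at(a,f), at(f,e), clear(a,d), clear(a,f), clear(e,e), inpos(a,d), inpos(a,f), inpos(c,d), inpos(e,f), inpos(f,a)}
optimal plan length = 4; 4 ≤ 4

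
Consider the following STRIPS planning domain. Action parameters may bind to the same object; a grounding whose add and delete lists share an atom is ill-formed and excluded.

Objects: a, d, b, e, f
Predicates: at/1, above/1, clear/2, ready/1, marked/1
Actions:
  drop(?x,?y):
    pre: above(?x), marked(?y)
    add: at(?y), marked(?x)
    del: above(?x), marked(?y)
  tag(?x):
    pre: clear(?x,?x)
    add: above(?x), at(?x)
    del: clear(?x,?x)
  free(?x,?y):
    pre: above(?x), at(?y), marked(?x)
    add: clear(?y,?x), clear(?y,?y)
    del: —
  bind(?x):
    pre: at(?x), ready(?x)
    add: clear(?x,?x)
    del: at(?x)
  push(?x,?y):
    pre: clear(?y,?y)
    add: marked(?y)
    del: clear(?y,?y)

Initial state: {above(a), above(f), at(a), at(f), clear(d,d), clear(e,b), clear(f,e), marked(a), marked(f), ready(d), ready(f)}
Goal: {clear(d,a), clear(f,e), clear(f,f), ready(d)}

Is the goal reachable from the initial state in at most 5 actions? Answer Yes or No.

1. tag(d)  →  {above(a), above(d), above(f), at(a), at(d), at(f), clear(e,b), clear(f,e), marked(a), marked(f), ready(d), ready(f)}
2. free(a,d)  →  {above(a), above(d), above(f), at(a), at(d), at(f), clear(d,a), clear(d,d), clear(e,b), clear(f,e), marked(a), marked(f), ready(d), ready(f)}
3. free(a,f)  →  {above(a), above(d), above(f), at(a), at(d), at(f), clear(d,a), clear(d,d), clear(e,b), clear(f,a), clear(f,e), clear(f,f), marked(a), marked(f), ready(d), ready(f)}
optimal plan length = 3; 3 ≤ 5

Yes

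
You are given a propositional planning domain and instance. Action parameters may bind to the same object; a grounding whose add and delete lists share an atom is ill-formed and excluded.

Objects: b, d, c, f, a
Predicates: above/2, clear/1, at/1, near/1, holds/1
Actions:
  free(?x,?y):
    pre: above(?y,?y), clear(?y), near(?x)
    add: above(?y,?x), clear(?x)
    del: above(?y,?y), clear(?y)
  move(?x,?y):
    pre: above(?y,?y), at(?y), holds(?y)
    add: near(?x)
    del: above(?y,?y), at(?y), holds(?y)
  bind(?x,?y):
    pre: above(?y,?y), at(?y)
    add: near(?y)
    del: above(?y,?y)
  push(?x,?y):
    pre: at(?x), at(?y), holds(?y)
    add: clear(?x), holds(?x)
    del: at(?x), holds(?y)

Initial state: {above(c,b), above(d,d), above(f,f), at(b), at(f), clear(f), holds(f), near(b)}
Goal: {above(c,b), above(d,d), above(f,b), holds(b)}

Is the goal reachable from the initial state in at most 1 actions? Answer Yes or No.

No

1. free(b,f)  →  {above(c,b), above(d,d), above(f,b), at(b), at(f), clear(b), holds(f), near(b)}
2. push(b,f)  →  {above(c,b), above(d,d), above(f,b), at(f), clear(b), holds(b), near(b)}
optimal plan length = 2; 2 > 1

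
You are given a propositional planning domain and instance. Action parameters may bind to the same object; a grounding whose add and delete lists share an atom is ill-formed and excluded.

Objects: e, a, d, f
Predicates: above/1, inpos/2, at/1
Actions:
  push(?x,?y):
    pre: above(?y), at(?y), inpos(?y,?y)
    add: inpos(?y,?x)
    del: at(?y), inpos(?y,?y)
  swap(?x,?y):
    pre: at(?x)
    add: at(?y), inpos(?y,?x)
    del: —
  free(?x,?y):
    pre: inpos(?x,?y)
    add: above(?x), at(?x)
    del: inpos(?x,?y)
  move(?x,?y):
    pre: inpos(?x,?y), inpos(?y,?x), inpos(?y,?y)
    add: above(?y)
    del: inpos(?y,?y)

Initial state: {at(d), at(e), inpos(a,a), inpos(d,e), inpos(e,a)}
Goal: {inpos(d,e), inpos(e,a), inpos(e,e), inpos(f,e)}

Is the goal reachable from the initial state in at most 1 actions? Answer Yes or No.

1. swap(e,e)  →  {at(d), at(e), inpos(a,a), inpos(d,e), inpos(e,a), inpos(e,e)}
2. swap(e,f)  →  {at(d), at(e), at(f), inpos(a,a), inpos(d,e), inpos(e,a), inpos(e,e), inpos(f,e)}
optimal plan length = 2; 2 > 1

No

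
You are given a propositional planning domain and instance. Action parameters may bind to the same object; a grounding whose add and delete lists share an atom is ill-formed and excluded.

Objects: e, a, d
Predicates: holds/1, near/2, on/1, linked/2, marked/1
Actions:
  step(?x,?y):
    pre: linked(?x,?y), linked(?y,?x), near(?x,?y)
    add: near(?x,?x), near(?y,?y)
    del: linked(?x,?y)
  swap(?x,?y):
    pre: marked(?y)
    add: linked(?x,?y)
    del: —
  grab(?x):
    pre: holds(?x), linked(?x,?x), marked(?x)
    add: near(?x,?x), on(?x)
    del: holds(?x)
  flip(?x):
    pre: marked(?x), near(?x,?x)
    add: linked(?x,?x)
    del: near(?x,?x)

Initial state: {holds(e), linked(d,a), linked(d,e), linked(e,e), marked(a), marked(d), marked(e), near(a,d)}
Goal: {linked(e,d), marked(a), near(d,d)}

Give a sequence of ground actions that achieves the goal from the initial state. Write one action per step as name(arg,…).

1. swap(e,d)  →  {holds(e), linked(d,a), linked(d,e), linked(e,d), linked(e,e), marked(a), marked(d), marked(e), near(a,d)}
2. swap(a,d)  →  {holds(e), linked(a,d), linked(d,a), linked(d,e), linked(e,d), linked(e,e), marked(a), marked(d), marked(e), near(a,d)}
3. step(a,d)  →  {holds(e), linked(d,a), linked(d,e), linked(e,d), linked(e,e), marked(a), marked(d), marked(e), near(a,a), near(a,d), near(d,d)}

swap(e,d); swap(a,d); step(a,d)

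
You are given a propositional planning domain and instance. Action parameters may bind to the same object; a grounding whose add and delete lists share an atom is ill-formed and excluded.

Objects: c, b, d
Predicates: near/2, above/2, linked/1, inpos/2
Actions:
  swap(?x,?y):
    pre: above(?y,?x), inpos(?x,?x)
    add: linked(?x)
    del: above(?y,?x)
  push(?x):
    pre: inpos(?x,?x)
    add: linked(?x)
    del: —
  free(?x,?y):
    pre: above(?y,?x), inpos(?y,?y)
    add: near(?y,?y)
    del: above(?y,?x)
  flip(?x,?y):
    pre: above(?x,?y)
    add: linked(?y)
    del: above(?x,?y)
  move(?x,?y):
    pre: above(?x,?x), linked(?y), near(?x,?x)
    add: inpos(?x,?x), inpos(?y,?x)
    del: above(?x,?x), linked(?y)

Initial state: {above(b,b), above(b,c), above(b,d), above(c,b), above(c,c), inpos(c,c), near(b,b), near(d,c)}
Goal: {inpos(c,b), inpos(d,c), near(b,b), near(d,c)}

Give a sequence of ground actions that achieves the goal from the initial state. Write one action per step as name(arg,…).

1. swap(c,b)  →  {above(b,b), above(b,d), above(c,b), above(c,c), inpos(c,c), linked(c), near(b,b), near(d,c)}
2. free(b,c)  →  {above(b,b), above(b,d), above(c,c), inpos(c,c), linked(c), near(b,b), near(c,c), near(d,c)}
3. flip(b,d)  →  {above(b,b), above(c,c), inpos(c,c), linked(c), linked(d), near(b,b), near(c,c), near(d,c)}
4. move(c,d)  →  {above(b,b), inpos(c,c), inpos(d,c), linked(c), near(b,b), near(c,c), near(d,c)}
5. move(b,c)  →  {inpos(b,b), inpos(c,b), inpos(c,c), inpos(d,c), near(b,b), near(c,c), near(d,c)}

swap(c,b); free(b,c); flip(b,d); move(c,d); move(b,c)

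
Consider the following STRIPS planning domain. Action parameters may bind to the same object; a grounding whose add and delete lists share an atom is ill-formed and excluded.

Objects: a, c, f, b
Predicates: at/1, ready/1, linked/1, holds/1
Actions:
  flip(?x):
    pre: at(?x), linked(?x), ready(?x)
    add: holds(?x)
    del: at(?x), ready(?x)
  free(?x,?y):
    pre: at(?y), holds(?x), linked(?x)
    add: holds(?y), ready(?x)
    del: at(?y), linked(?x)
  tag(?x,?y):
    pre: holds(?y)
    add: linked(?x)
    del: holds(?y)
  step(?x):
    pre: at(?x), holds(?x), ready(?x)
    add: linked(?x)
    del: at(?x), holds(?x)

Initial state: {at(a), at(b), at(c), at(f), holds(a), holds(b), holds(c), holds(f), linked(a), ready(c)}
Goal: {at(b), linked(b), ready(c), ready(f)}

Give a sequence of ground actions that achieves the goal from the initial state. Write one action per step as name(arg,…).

tag(f,a); free(f,a); tag(b,a)

1. tag(f,a)  →  {at(a), at(b), at(c), at(f), holds(b), holds(c), holds(f), linked(a), linked(f), ready(c)}
2. free(f,a)  →  {at(b), at(c), at(f), holds(a), holds(b), holds(c), holds(f), linked(a), ready(c), ready(f)}
3. tag(b,a)  →  {at(b), at(c), at(f), holds(b), holds(c), holds(f), linked(a), linked(b), ready(c), ready(f)}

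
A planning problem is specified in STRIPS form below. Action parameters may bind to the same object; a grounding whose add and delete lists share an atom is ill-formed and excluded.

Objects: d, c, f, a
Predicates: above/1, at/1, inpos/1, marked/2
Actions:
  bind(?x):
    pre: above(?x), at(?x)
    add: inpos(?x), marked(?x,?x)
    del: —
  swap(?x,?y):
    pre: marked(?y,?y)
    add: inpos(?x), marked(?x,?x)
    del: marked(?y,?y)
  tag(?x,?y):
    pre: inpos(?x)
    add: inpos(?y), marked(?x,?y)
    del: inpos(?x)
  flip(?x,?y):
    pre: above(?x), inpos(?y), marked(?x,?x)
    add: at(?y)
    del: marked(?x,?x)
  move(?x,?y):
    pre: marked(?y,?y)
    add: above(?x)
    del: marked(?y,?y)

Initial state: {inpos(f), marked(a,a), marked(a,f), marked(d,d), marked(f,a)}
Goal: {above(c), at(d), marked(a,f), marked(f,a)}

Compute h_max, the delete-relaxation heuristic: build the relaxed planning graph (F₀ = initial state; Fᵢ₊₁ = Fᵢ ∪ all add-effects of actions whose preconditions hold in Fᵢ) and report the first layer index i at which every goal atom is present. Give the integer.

F0 = init (5 atoms)
F1 = F0 ∪ {above(a), above(c), above(d), above(f), inpos(a), inpos(c), inpos(d), marked(c,c), marked(f,c), marked(f,d), marked(f,f)}  (16 atoms)
F2 = F1 ∪ {at(a), at(c), at(d), at(f), marked(a,c), marked(a,d), marked(c,a), marked(c,d), marked(c,f), marked(d,a), marked(d,c), marked(d,f)}  (28 atoms)
goal ⊆ F2  ⇒  h_max = 2

2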